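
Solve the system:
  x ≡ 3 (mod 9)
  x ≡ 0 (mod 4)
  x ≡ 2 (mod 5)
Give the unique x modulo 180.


Moduli 9, 4, 5 are pairwise coprime; by CRT there is a unique solution modulo M = 9 · 4 · 5 = 180.
Solve pairwise, accumulating the modulus:
  Start with x ≡ 3 (mod 9).
  Combine with x ≡ 0 (mod 4): since gcd(9, 4) = 1, we get a unique residue mod 36.
    Write x = 3 + 9·t and substitute into x ≡ 0 (mod 4): 9·t ≡ 0 − 3 = -3 (mod 4).
    Reduce coefficients mod 4: 1·t ≡ 1 (mod 4).
    So t ≡ 1 (mod 4).
    Then x = 3 + 9·1 = 12, valid modulo lcm(9, 4) = 36: x ≡ 12 (mod 36).
  Combine with x ≡ 2 (mod 5): since gcd(36, 5) = 1, we get a unique residue mod 180.
    Write x = 12 + 36·t and substitute into x ≡ 2 (mod 5): 36·t ≡ 2 − 12 = -10 (mod 5).
    Reduce coefficients mod 5: 1·t ≡ 0 (mod 5).
    So t ≡ 0 (mod 5).
    Then x = 12 + 36·0 = 12, valid modulo lcm(36, 5) = 180: x ≡ 12 (mod 180).
Verify: 12 mod 9 = 3 ✓, 12 mod 4 = 0 ✓, 12 mod 5 = 2 ✓.

x ≡ 12 (mod 180).


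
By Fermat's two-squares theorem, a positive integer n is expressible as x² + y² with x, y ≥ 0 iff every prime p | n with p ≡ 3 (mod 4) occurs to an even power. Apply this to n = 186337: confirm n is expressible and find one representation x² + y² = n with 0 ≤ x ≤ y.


Step 1: Factor n = 186337 = 17 · 97 · 113.
Step 2: Check the mod-4 condition on each prime factor: 17 ≡ 1 (mod 4), exponent 1; 97 ≡ 1 (mod 4), exponent 1; 113 ≡ 1 (mod 4), exponent 1.
All primes ≡ 3 (mod 4) appear to even exponent (or don't appear), so by the two-squares theorem n IS expressible as a sum of two squares.
Step 3: Build a representation. Here n = 17 · 97 · 113 is a product of primes ≡ 1 (mod 4). Each prime p ≡ 1 (mod 4) is itself a sum of two squares; find a² by testing p − a² for a perfect square:
  17: 17 − 1² = 16 = 4² ⇒ 17 = 1² + 4².
  97: 97 − 1² = 96, 97 − 2² = 93, 97 − 3² = 88, 97 − 4² = 81 = 9² ⇒ 97 = 4² + 9².
  113: 113 − 1² = 112, 113 − 2² = 109, 113 − 3² = 104, 113 − 4² = 97, 113 − 5² = 88, 113 − 6² = 77, 113 − 7² = 64 = 8² ⇒ 113 = 7² + 8².
  Combine using the Brahmagupta–Fibonacci identity (a² + b²)(c² + d²) = (ac − bd)² + (ad + bc)² = (ac + bd)² + (ad − bc)²:
  17 · 97 = 1649: from (1² + 4²)(4² + 9²), take (1·4 − 4·9, 1·9 + 4·4) = (4 − 36, 9 + 16) = (-32, 25); dropping signs (only squares matter) gives (32, 25); check 32² + 25² = 1024 + 625 = 1649 ✓.
  1649 · 113 = 186337: from (32² + 25²)(7² + 8²), take (32·7 − 25·8, 32·8 + 25·7) = (224 − 200, 256 + 175) = (24, 431); check 24² + 431² = 576 + 185761 = 186337 ✓.
Step 4: Order so x ≤ y and verify: 24² + 431² = 576 + 185761 = 186337 = n. ✓

n = 186337 = 24² + 431² (one valid representation with x ≤ y).


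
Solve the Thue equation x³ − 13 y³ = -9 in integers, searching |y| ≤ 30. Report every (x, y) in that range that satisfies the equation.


The equation is x³ - 13y³ = -9. For fixed y, x³ = 13·y³ − 9, so a solution requires the RHS to be a perfect cube.
Strategy: iterate y from -30 to 30, compute RHS = 13·y³ − 9, and check whether it is a (positive or negative) perfect cube.
Check small values of y:
  y = 0: RHS = -9 is not a perfect cube.
  y = 1: RHS = 4 is not a perfect cube.
  y = -1: RHS = -22 is not a perfect cube.
  y = 2: RHS = 95 is not a perfect cube.
  y = -2: RHS = -113 is not a perfect cube.
  y = 3: RHS = 342 is not a perfect cube.
  y = -3: RHS = -360 is not a perfect cube.
Continuing the search up to |y| = 30 finds no solutions either.
No (x, y) in the scanned range satisfies the equation.

No integer solutions with |y| ≤ 30.


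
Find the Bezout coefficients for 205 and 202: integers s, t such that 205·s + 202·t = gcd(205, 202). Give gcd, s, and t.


Euclidean algorithm on (205, 202) — divide until remainder is 0:
  205 = 1 · 202 + 3
  202 = 67 · 3 + 1
  3 = 3 · 1 + 0
gcd(205, 202) = 1.
Track Bezout coefficients alongside the remainders: start with r₀ = 205 = a·1 + b·0 (s = 1, t = 0) and r₁ = 202 = a·0 + b·1 (s = 0, t = 1); each new remainder r_{k+1} = r_{k-1} − q_k·r_k inherits s_{k+1} = s_{k-1} − q_k·s_k, t_{k+1} = t_{k-1} − q_k·t_k, so r_k = a·s_k + b·t_k at every step:
  q = 1: r = 3, s = 1 − 1·0 = 1, t = 0 − 1·1 = -1  (check: 205·1 + 202·(-1) = 3)
  q = 67: r = 1, s = 0 − 67·1 = -67, t = 1 − 67·(-1) = 68  (check: 205·(-67) + 202·68 = 1)
The row with r = 1 (the gcd) gives the Bezout coefficients s = -67, t = 68.
Result: 205 · (-67) + 202 · (68) = 1.

gcd(205, 202) = 1; s = -67, t = 68 (check: 205·(-67) + 202·68 = 1).


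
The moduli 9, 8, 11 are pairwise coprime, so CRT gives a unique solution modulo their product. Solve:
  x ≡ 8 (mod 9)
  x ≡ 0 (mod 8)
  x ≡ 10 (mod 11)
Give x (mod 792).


Moduli 9, 8, 11 are pairwise coprime; by CRT there is a unique solution modulo M = 9 · 8 · 11 = 792.
Solve pairwise, accumulating the modulus:
  Start with x ≡ 8 (mod 9).
  Combine with x ≡ 0 (mod 8): since gcd(9, 8) = 1, we get a unique residue mod 72.
    Write x = 8 + 9·t and substitute into x ≡ 0 (mod 8): 9·t ≡ 0 − 8 = -8 (mod 8).
    Reduce coefficients mod 8: 1·t ≡ 0 (mod 8).
    So t ≡ 0 (mod 8).
    Then x = 8 + 9·0 = 8, valid modulo lcm(9, 8) = 72: x ≡ 8 (mod 72).
  Combine with x ≡ 10 (mod 11): since gcd(72, 11) = 1, we get a unique residue mod 792.
    Write x = 8 + 72·t and substitute into x ≡ 10 (mod 11): 72·t ≡ 10 − 8 = 2 (mod 11).
    Reduce coefficients mod 11: 6·t ≡ 2 (mod 11).
    The inverse of 6 mod 11 is 2 (since 6·2 = 12 = 1·11 + 1), so t ≡ 2·2 = 4 ≡ 4 (mod 11).
    Then x = 8 + 72·4 = 296, valid modulo lcm(72, 11) = 792: x ≡ 296 (mod 792).
Verify: 296 mod 9 = 8 ✓, 296 mod 8 = 0 ✓, 296 mod 11 = 10 ✓.

x ≡ 296 (mod 792).


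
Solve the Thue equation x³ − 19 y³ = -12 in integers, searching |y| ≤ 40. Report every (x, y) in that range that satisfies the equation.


The equation is x³ - 19y³ = -12. For fixed y, x³ = 19·y³ − 12, so a solution requires the RHS to be a perfect cube.
Strategy: iterate y from -40 to 40, compute RHS = 19·y³ − 12, and check whether it is a (positive or negative) perfect cube.
Check small values of y:
  y = 0: RHS = -12 is not a perfect cube.
  y = 1: RHS = 7 is not a perfect cube.
  y = -1: RHS = -31 is not a perfect cube.
  y = 2: RHS = 140 is not a perfect cube.
  y = -2: RHS = -164 is not a perfect cube.
  y = 3: RHS = 501 is not a perfect cube.
  y = -3: RHS = -525 is not a perfect cube.
Continuing the search up to |y| = 40 finds no solutions either.
No (x, y) in the scanned range satisfies the equation.

No integer solutions with |y| ≤ 40.


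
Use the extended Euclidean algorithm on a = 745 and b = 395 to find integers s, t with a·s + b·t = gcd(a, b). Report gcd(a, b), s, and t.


Euclidean algorithm on (745, 395) — divide until remainder is 0:
  745 = 1 · 395 + 350
  395 = 1 · 350 + 45
  350 = 7 · 45 + 35
  45 = 1 · 35 + 10
  35 = 3 · 10 + 5
  10 = 2 · 5 + 0
gcd(745, 395) = 5.
Track Bezout coefficients alongside the remainders: start with r₀ = 745 = a·1 + b·0 (s = 1, t = 0) and r₁ = 395 = a·0 + b·1 (s = 0, t = 1); each new remainder r_{k+1} = r_{k-1} − q_k·r_k inherits s_{k+1} = s_{k-1} − q_k·s_k, t_{k+1} = t_{k-1} − q_k·t_k, so r_k = a·s_k + b·t_k at every step:
  q = 1: r = 350, s = 1 − 1·0 = 1, t = 0 − 1·1 = -1  (check: 745·1 + 395·(-1) = 350)
  q = 1: r = 45, s = 0 − 1·1 = -1, t = 1 − 1·(-1) = 2  (check: 745·(-1) + 395·2 = 45)
  q = 7: r = 35, s = 1 − 7·(-1) = 8, t = -1 − 7·2 = -15  (check: 745·8 + 395·(-15) = 35)
  q = 1: r = 10, s = -1 − 1·8 = -9, t = 2 − 1·(-15) = 17  (check: 745·(-9) + 395·17 = 10)
  q = 3: r = 5, s = 8 − 3·(-9) = 35, t = -15 − 3·17 = -66  (check: 745·35 + 395·(-66) = 5)
The row with r = 5 (the gcd) gives the Bezout coefficients s = 35, t = -66.
Result: 745 · (35) + 395 · (-66) = 5.

gcd(745, 395) = 5; s = 35, t = -66 (check: 745·35 + 395·(-66) = 5).


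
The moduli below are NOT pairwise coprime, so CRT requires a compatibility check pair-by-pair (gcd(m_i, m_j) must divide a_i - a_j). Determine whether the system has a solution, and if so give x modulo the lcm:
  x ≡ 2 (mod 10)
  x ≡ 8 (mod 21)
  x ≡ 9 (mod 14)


Moduli 10, 21, 14 are not pairwise coprime, so CRT works modulo lcm(m_i) when all pairwise compatibility conditions hold.
Pairwise compatibility: gcd(m_i, m_j) must divide a_i - a_j for every pair.
Merge one congruence at a time:
  Start: x ≡ 2 (mod 10).
  Combine with x ≡ 8 (mod 21): gcd(10, 21) = 1; 8 - 2 = 6, which IS divisible by 1, so compatible.
    Write x = 2 + 10·t and substitute into x ≡ 8 (mod 21): 10·t ≡ 8 − 2 = 6 (mod 21).
    The inverse of 10 mod 21 is 19 (since 10·19 = 190 = 9·21 + 1), so t ≡ 19·6 = 114 ≡ 9 (mod 21).
    Then x = 2 + 10·9 = 92, valid modulo lcm(10, 21) = 210: x ≡ 92 (mod 210).
  Combine with x ≡ 9 (mod 14): gcd(210, 14) = 14, and 9 - 92 = -83 is NOT divisible by 14.
    ⇒ system is inconsistent (no integer solution).

No solution (the system is inconsistent).


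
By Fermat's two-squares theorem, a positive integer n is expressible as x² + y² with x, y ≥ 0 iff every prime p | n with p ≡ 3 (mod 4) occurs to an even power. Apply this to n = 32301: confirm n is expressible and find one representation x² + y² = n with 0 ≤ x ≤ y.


Step 1: Factor n = 32301 = 3^2 · 37 · 97.
Step 2: Check the mod-4 condition on each prime factor: 3 ≡ 3 (mod 4), exponent 2 (must be even); 37 ≡ 1 (mod 4), exponent 1; 97 ≡ 1 (mod 4), exponent 1.
All primes ≡ 3 (mod 4) appear to even exponent (or don't appear), so by the two-squares theorem n IS expressible as a sum of two squares.
Step 3: Build a representation. Group n = k² · m with k = 3 and m = 37 · 97 = 3589 (a product of primes ≡ 1 (mod 4)); a representation of m scales to one of n via (k·x)² + (k·y)² = k²(x² + y²). Each prime p ≡ 1 (mod 4) is itself a sum of two squares; find a² by testing p − a² for a perfect square:
  37: 37 − 1² = 36 = 6² ⇒ 37 = 1² + 6².
  97: 97 − 1² = 96, 97 − 2² = 93, 97 − 3² = 88, 97 − 4² = 81 = 9² ⇒ 97 = 4² + 9².
  Combine using the Brahmagupta–Fibonacci identity (a² + b²)(c² + d²) = (ac − bd)² + (ad + bc)² = (ac + bd)² + (ad − bc)²:
  37 · 97 = 3589: from (1² + 6²)(4² + 9²), take (1·4 − 6·9, 1·9 + 6·4) = (4 − 54, 9 + 24) = (-50, 33); dropping signs (only squares matter) gives (50, 33); check 50² + 33² = 2500 + 1089 = 3589 ✓.
  Scale by k = 3: (3·50, 3·33) = (150, 99).
Step 4: Order so x ≤ y and verify: 99² + 150² = 9801 + 22500 = 32301 = n. ✓

n = 32301 = 99² + 150² (one valid representation with x ≤ y).


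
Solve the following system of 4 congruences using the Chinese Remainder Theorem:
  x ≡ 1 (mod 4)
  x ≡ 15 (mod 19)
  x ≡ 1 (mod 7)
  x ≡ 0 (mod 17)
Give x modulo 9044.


Product of moduli M = 4 · 19 · 7 · 17 = 9044.
Merge one congruence at a time:
  Start: x ≡ 1 (mod 4).
  Combine with x ≡ 15 (mod 19); new modulus lcm = 76.
    Write x = 1 + 4·t and substitute into x ≡ 15 (mod 19): 4·t ≡ 15 − 1 = 14 (mod 19).
    The inverse of 4 mod 19 is 5 (since 4·5 = 20 = 1·19 + 1), so t ≡ 5·14 = 70 ≡ 13 (mod 19).
    Then x = 1 + 4·13 = 53, valid modulo lcm(4, 19) = 76: x ≡ 53 (mod 76).
  Combine with x ≡ 1 (mod 7); new modulus lcm = 532.
    Write x = 53 + 76·t and substitute into x ≡ 1 (mod 7): 76·t ≡ 1 − 53 = -52 (mod 7).
    Reduce coefficients mod 7: 6·t ≡ 4 (mod 7).
    The inverse of 6 mod 7 is 6 (since 6·6 = 36 = 5·7 + 1), so t ≡ 6·4 = 24 ≡ 3 (mod 7).
    Then x = 53 + 76·3 = 281, valid modulo lcm(76, 7) = 532: x ≡ 281 (mod 532).
  Combine with x ≡ 0 (mod 17); new modulus lcm = 9044.
    Write x = 281 + 532·t and substitute into x ≡ 0 (mod 17): 532·t ≡ 0 − 281 = -281 (mod 17).
    Reduce coefficients mod 17: 5·t ≡ 8 (mod 17).
    The inverse of 5 mod 17 is 7 (since 5·7 = 35 = 2·17 + 1), so t ≡ 7·8 = 56 ≡ 5 (mod 17).
    Then x = 281 + 532·5 = 2941, valid modulo lcm(532, 17) = 9044: x ≡ 2941 (mod 9044).
Verify against each original: 2941 mod 4 = 1, 2941 mod 19 = 15, 2941 mod 7 = 1, 2941 mod 17 = 0.

x ≡ 2941 (mod 9044).


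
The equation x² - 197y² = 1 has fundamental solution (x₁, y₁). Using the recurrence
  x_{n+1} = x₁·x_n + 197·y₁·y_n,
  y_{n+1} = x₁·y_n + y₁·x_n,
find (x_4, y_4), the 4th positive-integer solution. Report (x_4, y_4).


Step 1: Find the fundamental solution (x₁, y₁) of x² - 197y² = 1.
  Expand √197 as a continued fraction. a₀ = ⌊√197⌋ = 14; iterate m_{k+1} = d_k·a_k − m_k, d_{k+1} = (197 − m_{k+1}²)/d_k, a_{k+1} = ⌊(a₀ + m_{k+1})/d_{k+1}⌋ (starting m₀ = 0, d₀ = 1), with convergents p_k = a_k·p_{k-1} + p_{k-2}, q_k = a_k·q_{k-1} + q_{k-2} (p₋₁ = 1, q₋₁ = 0):
  k = 0: a₀ = 14; p₀/q₀ = 14/1; p₀² − 197·q₀² = 196 − 197 = -1.
  k = 1: m = 14, d = 1, a = ⌊(14 + 14)/1⌋ = 28; p/q = (28·14 + 1)/(28·1 + 0) = 393/28; p² − 197·q² = 154449 − 154448 = 1.
  The first convergent with p² − 197·q² = 1 gives the fundamental solution (x₁, y₁) = (393, 28).
Step 2: Apply the recurrence (x_{n+1}, y_{n+1}) = (x₁x_n + 197y₁y_n, x₁y_n + y₁x_n) repeatedly.
  From (x_1, y_1) = (393, 28): x_2 = 393·393 + 197·28·28 = 308897; y_2 = 393·28 + 28·393 = 22008.
  From (x_2, y_2) = (308897, 22008): x_3 = 393·308897 + 197·28·22008 = 242792649; y_3 = 393·22008 + 28·308897 = 17298260.
  From (x_3, y_3) = (242792649, 17298260): x_4 = 393·242792649 + 197·28·17298260 = 190834713217; y_4 = 393·17298260 + 28·242792649 = 13596410352.
Step 3: Verify x_4² - 197·y_4² = 36417887768614634489089 - 36417887768614634489088 = 1 (should be 1). ✓

(x_1, y_1) = (393, 28); (x_4, y_4) = (190834713217, 13596410352).


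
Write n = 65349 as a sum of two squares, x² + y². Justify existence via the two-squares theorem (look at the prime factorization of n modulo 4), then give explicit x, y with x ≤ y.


Step 1: Factor n = 65349 = 3^2 · 53 · 137.
Step 2: Check the mod-4 condition on each prime factor: 3 ≡ 3 (mod 4), exponent 2 (must be even); 53 ≡ 1 (mod 4), exponent 1; 137 ≡ 1 (mod 4), exponent 1.
All primes ≡ 3 (mod 4) appear to even exponent (or don't appear), so by the two-squares theorem n IS expressible as a sum of two squares.
Step 3: Build a representation. Group n = k² · m with k = 3 and m = 53 · 137 = 7261 (a product of primes ≡ 1 (mod 4)); a representation of m scales to one of n via (k·x)² + (k·y)² = k²(x² + y²). Each prime p ≡ 1 (mod 4) is itself a sum of two squares; find a² by testing p − a² for a perfect square:
  53: 53 − 1² = 52, 53 − 2² = 49 = 7² ⇒ 53 = 2² + 7².
  137: 137 − 1² = 136, 137 − 2² = 133, 137 − 3² = 128, 137 − 4² = 121 = 11² ⇒ 137 = 4² + 11².
  Combine using the Brahmagupta–Fibonacci identity (a² + b²)(c² + d²) = (ac − bd)² + (ad + bc)² = (ac + bd)² + (ad − bc)²:
  53 · 137 = 7261: from (2² + 7²)(4² + 11²), take (2·4 − 7·11, 2·11 + 7·4) = (8 − 77, 22 + 28) = (-69, 50); dropping signs (only squares matter) gives (69, 50); check 69² + 50² = 4761 + 2500 = 7261 ✓.
  Scale by k = 3: (3·69, 3·50) = (207, 150).
Step 4: Order so x ≤ y and verify: 150² + 207² = 22500 + 42849 = 65349 = n. ✓

n = 65349 = 150² + 207² (one valid representation with x ≤ y).


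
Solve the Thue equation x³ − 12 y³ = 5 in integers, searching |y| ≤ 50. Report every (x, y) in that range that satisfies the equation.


The equation is x³ - 12y³ = 5. For fixed y, x³ = 12·y³ + 5, so a solution requires the RHS to be a perfect cube.
Strategy: iterate y from -50 to 50, compute RHS = 12·y³ + 5, and check whether it is a (positive or negative) perfect cube.
Check small values of y:
  y = 0: RHS = 5 is not a perfect cube.
  y = 1: RHS = 17 is not a perfect cube.
  y = -1: RHS = -7 is not a perfect cube.
  y = 2: RHS = 101 is not a perfect cube.
  y = -2: RHS = -91 is not a perfect cube.
  y = 3: RHS = 329 is not a perfect cube.
  y = -3: RHS = -319 is not a perfect cube.
Continuing the search up to |y| = 50 finds no solutions either.
No (x, y) in the scanned range satisfies the equation.

No integer solutions with |y| ≤ 50.


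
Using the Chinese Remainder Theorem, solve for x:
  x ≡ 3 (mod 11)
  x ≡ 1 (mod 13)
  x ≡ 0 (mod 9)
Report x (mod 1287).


Moduli 11, 13, 9 are pairwise coprime; by CRT there is a unique solution modulo M = 11 · 13 · 9 = 1287.
Solve pairwise, accumulating the modulus:
  Start with x ≡ 3 (mod 11).
  Combine with x ≡ 1 (mod 13): since gcd(11, 13) = 1, we get a unique residue mod 143.
    Write x = 3 + 11·t and substitute into x ≡ 1 (mod 13): 11·t ≡ 1 − 3 = -2 (mod 13).
    Reduce coefficients mod 13: 11·t ≡ 11 (mod 13).
    The inverse of 11 mod 13 is 6 (since 11·6 = 66 = 5·13 + 1), so t ≡ 6·11 = 66 ≡ 1 (mod 13).
    Then x = 3 + 11·1 = 14, valid modulo lcm(11, 13) = 143: x ≡ 14 (mod 143).
  Combine with x ≡ 0 (mod 9): since gcd(143, 9) = 1, we get a unique residue mod 1287.
    Write x = 14 + 143·t and substitute into x ≡ 0 (mod 9): 143·t ≡ 0 − 14 = -14 (mod 9).
    Reduce coefficients mod 9: 8·t ≡ 4 (mod 9).
    The inverse of 8 mod 9 is 8 (since 8·8 = 64 = 7·9 + 1), so t ≡ 8·4 = 32 ≡ 5 (mod 9).
    Then x = 14 + 143·5 = 729, valid modulo lcm(143, 9) = 1287: x ≡ 729 (mod 1287).
Verify: 729 mod 11 = 3 ✓, 729 mod 13 = 1 ✓, 729 mod 9 = 0 ✓.

x ≡ 729 (mod 1287).


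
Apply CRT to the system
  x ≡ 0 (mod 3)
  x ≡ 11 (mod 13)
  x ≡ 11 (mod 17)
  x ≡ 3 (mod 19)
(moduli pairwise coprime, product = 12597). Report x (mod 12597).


Product of moduli M = 3 · 13 · 17 · 19 = 12597.
Merge one congruence at a time:
  Start: x ≡ 0 (mod 3).
  Combine with x ≡ 11 (mod 13); new modulus lcm = 39.
    Write x = 0 + 3·t and substitute into x ≡ 11 (mod 13): 3·t ≡ 11 − 0 = 11 (mod 13).
    The inverse of 3 mod 13 is 9 (since 3·9 = 27 = 2·13 + 1), so t ≡ 9·11 = 99 ≡ 8 (mod 13).
    Then x = 0 + 3·8 = 24, valid modulo lcm(3, 13) = 39: x ≡ 24 (mod 39).
  Combine with x ≡ 11 (mod 17); new modulus lcm = 663.
    Write x = 24 + 39·t and substitute into x ≡ 11 (mod 17): 39·t ≡ 11 − 24 = -13 (mod 17).
    Reduce coefficients mod 17: 5·t ≡ 4 (mod 17).
    The inverse of 5 mod 17 is 7 (since 5·7 = 35 = 2·17 + 1), so t ≡ 7·4 = 28 ≡ 11 (mod 17).
    Then x = 24 + 39·11 = 453, valid modulo lcm(39, 17) = 663: x ≡ 453 (mod 663).
  Combine with x ≡ 3 (mod 19); new modulus lcm = 12597.
    Write x = 453 + 663·t and substitute into x ≡ 3 (mod 19): 663·t ≡ 3 − 453 = -450 (mod 19).
    Reduce coefficients mod 19: 17·t ≡ 6 (mod 19).
    The inverse of 17 mod 19 is 9 (since 17·9 = 153 = 8·19 + 1), so t ≡ 9·6 = 54 ≡ 16 (mod 19).
    Then x = 453 + 663·16 = 11061, valid modulo lcm(663, 19) = 12597: x ≡ 11061 (mod 12597).
Verify against each original: 11061 mod 3 = 0, 11061 mod 13 = 11, 11061 mod 17 = 11, 11061 mod 19 = 3.

x ≡ 11061 (mod 12597).


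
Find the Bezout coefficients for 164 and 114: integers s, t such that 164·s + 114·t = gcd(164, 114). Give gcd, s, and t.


Euclidean algorithm on (164, 114) — divide until remainder is 0:
  164 = 1 · 114 + 50
  114 = 2 · 50 + 14
  50 = 3 · 14 + 8
  14 = 1 · 8 + 6
  8 = 1 · 6 + 2
  6 = 3 · 2 + 0
gcd(164, 114) = 2.
Track Bezout coefficients alongside the remainders: start with r₀ = 164 = a·1 + b·0 (s = 1, t = 0) and r₁ = 114 = a·0 + b·1 (s = 0, t = 1); each new remainder r_{k+1} = r_{k-1} − q_k·r_k inherits s_{k+1} = s_{k-1} − q_k·s_k, t_{k+1} = t_{k-1} − q_k·t_k, so r_k = a·s_k + b·t_k at every step:
  q = 1: r = 50, s = 1 − 1·0 = 1, t = 0 − 1·1 = -1  (check: 164·1 + 114·(-1) = 50)
  q = 2: r = 14, s = 0 − 2·1 = -2, t = 1 − 2·(-1) = 3  (check: 164·(-2) + 114·3 = 14)
  q = 3: r = 8, s = 1 − 3·(-2) = 7, t = -1 − 3·3 = -10  (check: 164·7 + 114·(-10) = 8)
  q = 1: r = 6, s = -2 − 1·7 = -9, t = 3 − 1·(-10) = 13  (check: 164·(-9) + 114·13 = 6)
  q = 1: r = 2, s = 7 − 1·(-9) = 16, t = -10 − 1·13 = -23  (check: 164·16 + 114·(-23) = 2)
The row with r = 2 (the gcd) gives the Bezout coefficients s = 16, t = -23.
Result: 164 · (16) + 114 · (-23) = 2.

gcd(164, 114) = 2; s = 16, t = -23 (check: 164·16 + 114·(-23) = 2).


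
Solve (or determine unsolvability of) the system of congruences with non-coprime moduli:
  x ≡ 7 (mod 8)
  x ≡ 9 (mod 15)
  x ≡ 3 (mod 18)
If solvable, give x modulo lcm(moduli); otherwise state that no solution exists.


Moduli 8, 15, 18 are not pairwise coprime, so CRT works modulo lcm(m_i) when all pairwise compatibility conditions hold.
Pairwise compatibility: gcd(m_i, m_j) must divide a_i - a_j for every pair.
Merge one congruence at a time:
  Start: x ≡ 7 (mod 8).
  Combine with x ≡ 9 (mod 15): gcd(8, 15) = 1; 9 - 7 = 2, which IS divisible by 1, so compatible.
    Write x = 7 + 8·t and substitute into x ≡ 9 (mod 15): 8·t ≡ 9 − 7 = 2 (mod 15).
    The inverse of 8 mod 15 is 2 (since 8·2 = 16 = 1·15 + 1), so t ≡ 2·2 = 4 ≡ 4 (mod 15).
    Then x = 7 + 8·4 = 39, valid modulo lcm(8, 15) = 120: x ≡ 39 (mod 120).
  Combine with x ≡ 3 (mod 18): gcd(120, 18) = 6; 3 - 39 = -36, which IS divisible by 6, so compatible.
    Write x = 39 + 120·t and substitute into x ≡ 3 (mod 18): 120·t ≡ 3 − 39 = -36 (mod 18).
    Divide the congruence (and modulus) by g = 6: 20·t ≡ -6 (mod 3).
    Reduce coefficients mod 3: 2·t ≡ 0 (mod 3).
    The inverse of 2 mod 3 is 2 (since 2·2 = 4 = 1·3 + 1), so t ≡ 2·0 = 0 ≡ 0 (mod 3).
    Then x = 39 + 120·0 = 39, valid modulo lcm(120, 18) = 360: x ≡ 39 (mod 360).
Verify: 39 mod 8 = 7, 39 mod 15 = 9, 39 mod 18 = 3.

x ≡ 39 (mod 360).


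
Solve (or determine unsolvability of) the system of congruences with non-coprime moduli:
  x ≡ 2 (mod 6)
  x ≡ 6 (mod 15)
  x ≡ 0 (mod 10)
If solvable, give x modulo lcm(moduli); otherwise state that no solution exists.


Moduli 6, 15, 10 are not pairwise coprime, so CRT works modulo lcm(m_i) when all pairwise compatibility conditions hold.
Pairwise compatibility: gcd(m_i, m_j) must divide a_i - a_j for every pair.
Merge one congruence at a time:
  Start: x ≡ 2 (mod 6).
  Combine with x ≡ 6 (mod 15): gcd(6, 15) = 3, and 6 - 2 = 4 is NOT divisible by 3.
    ⇒ system is inconsistent (no integer solution).

No solution (the system is inconsistent).


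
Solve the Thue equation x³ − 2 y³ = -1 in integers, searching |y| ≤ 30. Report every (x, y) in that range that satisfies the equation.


The equation is x³ - 2y³ = -1. For fixed y, x³ = 2·y³ − 1, so a solution requires the RHS to be a perfect cube.
Strategy: iterate y from -30 to 30, compute RHS = 2·y³ − 1, and check whether it is a (positive or negative) perfect cube.
Check small values of y:
  y = 0: RHS = -1 = (-1)³ ⇒ x = -1 works.
  y = 1: RHS = 1 = (1)³ ⇒ x = 1 works.
  y = -1: RHS = -3 is not a perfect cube.
  y = 2: RHS = 15 is not a perfect cube.
  y = -2: RHS = -17 is not a perfect cube.
  y = 3: RHS = 53 is not a perfect cube.
  y = -3: RHS = -55 is not a perfect cube.
Continuing the search up to |y| = 30 finds no further solutions beyond those listed.
Collected solutions: (-1, 0), (1, 1).

Solutions (with |y| ≤ 30): (-1, 0), (1, 1).


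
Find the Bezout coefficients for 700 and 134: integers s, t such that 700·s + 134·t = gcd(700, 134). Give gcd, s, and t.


Euclidean algorithm on (700, 134) — divide until remainder is 0:
  700 = 5 · 134 + 30
  134 = 4 · 30 + 14
  30 = 2 · 14 + 2
  14 = 7 · 2 + 0
gcd(700, 134) = 2.
Track Bezout coefficients alongside the remainders: start with r₀ = 700 = a·1 + b·0 (s = 1, t = 0) and r₁ = 134 = a·0 + b·1 (s = 0, t = 1); each new remainder r_{k+1} = r_{k-1} − q_k·r_k inherits s_{k+1} = s_{k-1} − q_k·s_k, t_{k+1} = t_{k-1} − q_k·t_k, so r_k = a·s_k + b·t_k at every step:
  q = 5: r = 30, s = 1 − 5·0 = 1, t = 0 − 5·1 = -5  (check: 700·1 + 134·(-5) = 30)
  q = 4: r = 14, s = 0 − 4·1 = -4, t = 1 − 4·(-5) = 21  (check: 700·(-4) + 134·21 = 14)
  q = 2: r = 2, s = 1 − 2·(-4) = 9, t = -5 − 2·21 = -47  (check: 700·9 + 134·(-47) = 2)
The row with r = 2 (the gcd) gives the Bezout coefficients s = 9, t = -47.
Result: 700 · (9) + 134 · (-47) = 2.

gcd(700, 134) = 2; s = 9, t = -47 (check: 700·9 + 134·(-47) = 2).


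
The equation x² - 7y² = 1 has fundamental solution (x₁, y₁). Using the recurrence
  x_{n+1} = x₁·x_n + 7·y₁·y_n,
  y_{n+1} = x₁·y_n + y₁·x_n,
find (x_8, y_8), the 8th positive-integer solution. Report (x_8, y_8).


Step 1: Find the fundamental solution (x₁, y₁) of x² - 7y² = 1.
  Expand √7 as a continued fraction. a₀ = ⌊√7⌋ = 2; iterate m_{k+1} = d_k·a_k − m_k, d_{k+1} = (7 − m_{k+1}²)/d_k, a_{k+1} = ⌊(a₀ + m_{k+1})/d_{k+1}⌋ (starting m₀ = 0, d₀ = 1), with convergents p_k = a_k·p_{k-1} + p_{k-2}, q_k = a_k·q_{k-1} + q_{k-2} (p₋₁ = 1, q₋₁ = 0):
  k = 0: a₀ = 2; p₀/q₀ = 2/1; p₀² − 7·q₀² = 4 − 7 = -3.
  k = 1: m = 2, d = 3, a = ⌊(2 + 2)/3⌋ = 1; p/q = (1·2 + 1)/(1·1 + 0) = 3/1; p² − 7·q² = 9 − 7 = 2.
  k = 2: m = 1, d = 2, a = ⌊(2 + 1)/2⌋ = 1; p/q = (1·3 + 2)/(1·1 + 1) = 5/2; p² − 7·q² = 25 − 28 = -3.
  k = 3: m = 1, d = 3, a = ⌊(2 + 1)/3⌋ = 1; p/q = (1·5 + 3)/(1·2 + 1) = 8/3; p² − 7·q² = 64 − 63 = 1.
  The first convergent with p² − 7·q² = 1 gives the fundamental solution (x₁, y₁) = (8, 3).
Step 2: Apply the recurrence (x_{n+1}, y_{n+1}) = (x₁x_n + 7y₁y_n, x₁y_n + y₁x_n) repeatedly.
  From (x_1, y_1) = (8, 3): x_2 = 8·8 + 7·3·3 = 127; y_2 = 8·3 + 3·8 = 48.
  From (x_2, y_2) = (127, 48): x_3 = 8·127 + 7·3·48 = 2024; y_3 = 8·48 + 3·127 = 765.
  From (x_3, y_3) = (2024, 765): x_4 = 8·2024 + 7·3·765 = 32257; y_4 = 8·765 + 3·2024 = 12192.
  From (x_4, y_4) = (32257, 12192): x_5 = 8·32257 + 7·3·12192 = 514088; y_5 = 8·12192 + 3·32257 = 194307.
  From (x_5, y_5) = (514088, 194307): x_6 = 8·514088 + 7·3·194307 = 8193151; y_6 = 8·194307 + 3·514088 = 3096720.
  From (x_6, y_6) = (8193151, 3096720): x_7 = 8·8193151 + 7·3·3096720 = 130576328; y_7 = 8·3096720 + 3·8193151 = 49353213.
  From (x_7, y_7) = (130576328, 49353213): x_8 = 8·130576328 + 7·3·49353213 = 2081028097; y_8 = 8·49353213 + 3·130576328 = 786554688.
Step 3: Verify x_8² - 7·y_8² = 4330677940503441409 - 4330677940503441408 = 1 (should be 1). ✓

(x_1, y_1) = (8, 3); (x_8, y_8) = (2081028097, 786554688).


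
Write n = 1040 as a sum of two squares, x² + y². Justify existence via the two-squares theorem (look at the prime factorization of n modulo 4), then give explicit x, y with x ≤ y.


Step 1: Factor n = 1040 = 2^4 · 5 · 13.
Step 2: Check the mod-4 condition on each prime factor: 2 = 2 (special); 5 ≡ 1 (mod 4), exponent 1; 13 ≡ 1 (mod 4), exponent 1.
All primes ≡ 3 (mod 4) appear to even exponent (or don't appear), so by the two-squares theorem n IS expressible as a sum of two squares.
Step 3: Build a representation. Group n = k² · m with k = 4 and m = 5 · 13 = 65 (a product of primes ≡ 1 (mod 4)); a representation of m scales to one of n via (k·x)² + (k·y)² = k²(x² + y²). Each prime p ≡ 1 (mod 4) is itself a sum of two squares; find a² by testing p − a² for a perfect square:
  5: 5 − 1² = 4 = 2² ⇒ 5 = 1² + 2².
  13: 13 − 1² = 12, 13 − 2² = 9 = 3² ⇒ 13 = 2² + 3².
  Combine using the Brahmagupta–Fibonacci identity (a² + b²)(c² + d²) = (ac − bd)² + (ad + bc)² = (ac + bd)² + (ad − bc)²:
  5 · 13 = 65: from (1² + 2²)(2² + 3²), take (1·2 − 2·3, 1·3 + 2·2) = (2 − 6, 3 + 4) = (-4, 7); dropping signs (only squares matter) gives (4, 7); check 4² + 7² = 16 + 49 = 65 ✓.
  Scale by k = 4: (4·4, 4·7) = (16, 28).
Step 4: Order so x ≤ y and verify: 16² + 28² = 256 + 784 = 1040 = n. ✓

n = 1040 = 16² + 28² (one valid representation with x ≤ y).


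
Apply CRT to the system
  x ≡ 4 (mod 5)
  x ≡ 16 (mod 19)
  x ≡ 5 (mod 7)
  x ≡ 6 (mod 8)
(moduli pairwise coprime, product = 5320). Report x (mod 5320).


Product of moduli M = 5 · 19 · 7 · 8 = 5320.
Merge one congruence at a time:
  Start: x ≡ 4 (mod 5).
  Combine with x ≡ 16 (mod 19); new modulus lcm = 95.
    Write x = 4 + 5·t and substitute into x ≡ 16 (mod 19): 5·t ≡ 16 − 4 = 12 (mod 19).
    The inverse of 5 mod 19 is 4 (since 5·4 = 20 = 1·19 + 1), so t ≡ 4·12 = 48 ≡ 10 (mod 19).
    Then x = 4 + 5·10 = 54, valid modulo lcm(5, 19) = 95: x ≡ 54 (mod 95).
  Combine with x ≡ 5 (mod 7); new modulus lcm = 665.
    Write x = 54 + 95·t and substitute into x ≡ 5 (mod 7): 95·t ≡ 5 − 54 = -49 (mod 7).
    Reduce coefficients mod 7: 4·t ≡ 0 (mod 7).
    The inverse of 4 mod 7 is 2 (since 4·2 = 8 = 1·7 + 1), so t ≡ 2·0 = 0 ≡ 0 (mod 7).
    Then x = 54 + 95·0 = 54, valid modulo lcm(95, 7) = 665: x ≡ 54 (mod 665).
  Combine with x ≡ 6 (mod 8); new modulus lcm = 5320.
    Write x = 54 + 665·t and substitute into x ≡ 6 (mod 8): 665·t ≡ 6 − 54 = -48 (mod 8).
    Reduce coefficients mod 8: 1·t ≡ 0 (mod 8).
    So t ≡ 0 (mod 8).
    Then x = 54 + 665·0 = 54, valid modulo lcm(665, 8) = 5320: x ≡ 54 (mod 5320).
Verify against each original: 54 mod 5 = 4, 54 mod 19 = 16, 54 mod 7 = 5, 54 mod 8 = 6.

x ≡ 54 (mod 5320).


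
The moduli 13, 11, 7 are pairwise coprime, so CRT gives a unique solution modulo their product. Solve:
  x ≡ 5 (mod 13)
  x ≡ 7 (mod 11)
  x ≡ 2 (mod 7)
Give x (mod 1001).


Moduli 13, 11, 7 are pairwise coprime; by CRT there is a unique solution modulo M = 13 · 11 · 7 = 1001.
Solve pairwise, accumulating the modulus:
  Start with x ≡ 5 (mod 13).
  Combine with x ≡ 7 (mod 11): since gcd(13, 11) = 1, we get a unique residue mod 143.
    Write x = 5 + 13·t and substitute into x ≡ 7 (mod 11): 13·t ≡ 7 − 5 = 2 (mod 11).
    Reduce coefficients mod 11: 2·t ≡ 2 (mod 11).
    The inverse of 2 mod 11 is 6 (since 2·6 = 12 = 1·11 + 1), so t ≡ 6·2 = 12 ≡ 1 (mod 11).
    Then x = 5 + 13·1 = 18, valid modulo lcm(13, 11) = 143: x ≡ 18 (mod 143).
  Combine with x ≡ 2 (mod 7): since gcd(143, 7) = 1, we get a unique residue mod 1001.
    Write x = 18 + 143·t and substitute into x ≡ 2 (mod 7): 143·t ≡ 2 − 18 = -16 (mod 7).
    Reduce coefficients mod 7: 3·t ≡ 5 (mod 7).
    The inverse of 3 mod 7 is 5 (since 3·5 = 15 = 2·7 + 1), so t ≡ 5·5 = 25 ≡ 4 (mod 7).
    Then x = 18 + 143·4 = 590, valid modulo lcm(143, 7) = 1001: x ≡ 590 (mod 1001).
Verify: 590 mod 13 = 5 ✓, 590 mod 11 = 7 ✓, 590 mod 7 = 2 ✓.

x ≡ 590 (mod 1001).


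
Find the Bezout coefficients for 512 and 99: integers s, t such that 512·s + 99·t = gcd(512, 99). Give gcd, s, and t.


Euclidean algorithm on (512, 99) — divide until remainder is 0:
  512 = 5 · 99 + 17
  99 = 5 · 17 + 14
  17 = 1 · 14 + 3
  14 = 4 · 3 + 2
  3 = 1 · 2 + 1
  2 = 2 · 1 + 0
gcd(512, 99) = 1.
Track Bezout coefficients alongside the remainders: start with r₀ = 512 = a·1 + b·0 (s = 1, t = 0) and r₁ = 99 = a·0 + b·1 (s = 0, t = 1); each new remainder r_{k+1} = r_{k-1} − q_k·r_k inherits s_{k+1} = s_{k-1} − q_k·s_k, t_{k+1} = t_{k-1} − q_k·t_k, so r_k = a·s_k + b·t_k at every step:
  q = 5: r = 17, s = 1 − 5·0 = 1, t = 0 − 5·1 = -5  (check: 512·1 + 99·(-5) = 17)
  q = 5: r = 14, s = 0 − 5·1 = -5, t = 1 − 5·(-5) = 26  (check: 512·(-5) + 99·26 = 14)
  q = 1: r = 3, s = 1 − 1·(-5) = 6, t = -5 − 1·26 = -31  (check: 512·6 + 99·(-31) = 3)
  q = 4: r = 2, s = -5 − 4·6 = -29, t = 26 − 4·(-31) = 150  (check: 512·(-29) + 99·150 = 2)
  q = 1: r = 1, s = 6 − 1·(-29) = 35, t = -31 − 1·150 = -181  (check: 512·35 + 99·(-181) = 1)
The row with r = 1 (the gcd) gives the Bezout coefficients s = 35, t = -181.
Result: 512 · (35) + 99 · (-181) = 1.

gcd(512, 99) = 1; s = 35, t = -181 (check: 512·35 + 99·(-181) = 1).


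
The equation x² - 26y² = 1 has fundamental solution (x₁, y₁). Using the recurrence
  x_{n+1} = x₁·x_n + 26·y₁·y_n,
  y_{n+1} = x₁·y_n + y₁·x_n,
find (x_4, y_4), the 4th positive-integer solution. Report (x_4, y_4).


Step 1: Find the fundamental solution (x₁, y₁) of x² - 26y² = 1.
  Expand √26 as a continued fraction. a₀ = ⌊√26⌋ = 5; iterate m_{k+1} = d_k·a_k − m_k, d_{k+1} = (26 − m_{k+1}²)/d_k, a_{k+1} = ⌊(a₀ + m_{k+1})/d_{k+1}⌋ (starting m₀ = 0, d₀ = 1), with convergents p_k = a_k·p_{k-1} + p_{k-2}, q_k = a_k·q_{k-1} + q_{k-2} (p₋₁ = 1, q₋₁ = 0):
  k = 0: a₀ = 5; p₀/q₀ = 5/1; p₀² − 26·q₀² = 25 − 26 = -1.
  k = 1: m = 5, d = 1, a = ⌊(5 + 5)/1⌋ = 10; p/q = (10·5 + 1)/(10·1 + 0) = 51/10; p² − 26·q² = 2601 − 2600 = 1.
  The first convergent with p² − 26·q² = 1 gives the fundamental solution (x₁, y₁) = (51, 10).
Step 2: Apply the recurrence (x_{n+1}, y_{n+1}) = (x₁x_n + 26y₁y_n, x₁y_n + y₁x_n) repeatedly.
  From (x_1, y_1) = (51, 10): x_2 = 51·51 + 26·10·10 = 5201; y_2 = 51·10 + 10·51 = 1020.
  From (x_2, y_2) = (5201, 1020): x_3 = 51·5201 + 26·10·1020 = 530451; y_3 = 51·1020 + 10·5201 = 104030.
  From (x_3, y_3) = (530451, 104030): x_4 = 51·530451 + 26·10·104030 = 54100801; y_4 = 51·104030 + 10·530451 = 10610040.
Step 3: Verify x_4² - 26·y_4² = 2926896668841601 - 2926896668841600 = 1 (should be 1). ✓

(x_1, y_1) = (51, 10); (x_4, y_4) = (54100801, 10610040).


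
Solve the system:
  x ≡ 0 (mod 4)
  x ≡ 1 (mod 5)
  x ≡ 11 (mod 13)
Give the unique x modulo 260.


Moduli 4, 5, 13 are pairwise coprime; by CRT there is a unique solution modulo M = 4 · 5 · 13 = 260.
Solve pairwise, accumulating the modulus:
  Start with x ≡ 0 (mod 4).
  Combine with x ≡ 1 (mod 5): since gcd(4, 5) = 1, we get a unique residue mod 20.
    Write x = 0 + 4·t and substitute into x ≡ 1 (mod 5): 4·t ≡ 1 − 0 = 1 (mod 5).
    The inverse of 4 mod 5 is 4 (since 4·4 = 16 = 3·5 + 1), so t ≡ 4·1 = 4 ≡ 4 (mod 5).
    Then x = 0 + 4·4 = 16, valid modulo lcm(4, 5) = 20: x ≡ 16 (mod 20).
  Combine with x ≡ 11 (mod 13): since gcd(20, 13) = 1, we get a unique residue mod 260.
    Write x = 16 + 20·t and substitute into x ≡ 11 (mod 13): 20·t ≡ 11 − 16 = -5 (mod 13).
    Reduce coefficients mod 13: 7·t ≡ 8 (mod 13).
    The inverse of 7 mod 13 is 2 (since 7·2 = 14 = 1·13 + 1), so t ≡ 2·8 = 16 ≡ 3 (mod 13).
    Then x = 16 + 20·3 = 76, valid modulo lcm(20, 13) = 260: x ≡ 76 (mod 260).
Verify: 76 mod 4 = 0 ✓, 76 mod 5 = 1 ✓, 76 mod 13 = 11 ✓.

x ≡ 76 (mod 260).


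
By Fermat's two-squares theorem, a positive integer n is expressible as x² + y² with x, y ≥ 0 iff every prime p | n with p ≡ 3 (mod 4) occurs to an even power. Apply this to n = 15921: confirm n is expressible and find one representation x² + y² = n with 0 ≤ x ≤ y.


Step 1: Factor n = 15921 = 3^2 · 29 · 61.
Step 2: Check the mod-4 condition on each prime factor: 3 ≡ 3 (mod 4), exponent 2 (must be even); 29 ≡ 1 (mod 4), exponent 1; 61 ≡ 1 (mod 4), exponent 1.
All primes ≡ 3 (mod 4) appear to even exponent (or don't appear), so by the two-squares theorem n IS expressible as a sum of two squares.
Step 3: Build a representation. Group n = k² · m with k = 3 and m = 29 · 61 = 1769 (a product of primes ≡ 1 (mod 4)); a representation of m scales to one of n via (k·x)² + (k·y)² = k²(x² + y²). Each prime p ≡ 1 (mod 4) is itself a sum of two squares; find a² by testing p − a² for a perfect square:
  29: 29 − 1² = 28, 29 − 2² = 25 = 5² ⇒ 29 = 2² + 5².
  61: 61 − 1² = 60, 61 − 2² = 57, 61 − 3² = 52, 61 − 4² = 45, 61 − 5² = 36 = 6² ⇒ 61 = 5² + 6².
  Combine using the Brahmagupta–Fibonacci identity (a² + b²)(c² + d²) = (ac − bd)² + (ad + bc)² = (ac + bd)² + (ad − bc)²:
  29 · 61 = 1769: from (2² + 5²)(5² + 6²), take (2·5 − 5·6, 2·6 + 5·5) = (10 − 30, 12 + 25) = (-20, 37); dropping signs (only squares matter) gives (20, 37); check 20² + 37² = 400 + 1369 = 1769 ✓.
  Scale by k = 3: (3·20, 3·37) = (60, 111).
Step 4: Order so x ≤ y and verify: 60² + 111² = 3600 + 12321 = 15921 = n. ✓

n = 15921 = 60² + 111² (one valid representation with x ≤ y).


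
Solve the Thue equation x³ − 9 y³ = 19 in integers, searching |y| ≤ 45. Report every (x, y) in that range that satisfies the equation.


The equation is x³ - 9y³ = 19. For fixed y, x³ = 9·y³ + 19, so a solution requires the RHS to be a perfect cube.
Strategy: iterate y from -45 to 45, compute RHS = 9·y³ + 19, and check whether it is a (positive or negative) perfect cube.
Check small values of y:
  y = 0: RHS = 19 is not a perfect cube.
  y = 1: RHS = 28 is not a perfect cube.
  y = -1: RHS = 10 is not a perfect cube.
  y = 2: RHS = 91 is not a perfect cube.
  y = -2: RHS = -53 is not a perfect cube.
  y = 3: RHS = 262 is not a perfect cube.
  y = -3: RHS = -224 is not a perfect cube.
Continuing the search up to |y| = 45 finds no solutions either.
No (x, y) in the scanned range satisfies the equation.

No integer solutions with |y| ≤ 45.


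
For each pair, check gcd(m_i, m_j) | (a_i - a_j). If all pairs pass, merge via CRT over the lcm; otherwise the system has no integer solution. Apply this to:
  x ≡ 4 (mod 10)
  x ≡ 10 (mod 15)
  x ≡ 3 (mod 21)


Moduli 10, 15, 21 are not pairwise coprime, so CRT works modulo lcm(m_i) when all pairwise compatibility conditions hold.
Pairwise compatibility: gcd(m_i, m_j) must divide a_i - a_j for every pair.
Merge one congruence at a time:
  Start: x ≡ 4 (mod 10).
  Combine with x ≡ 10 (mod 15): gcd(10, 15) = 5, and 10 - 4 = 6 is NOT divisible by 5.
    ⇒ system is inconsistent (no integer solution).

No solution (the system is inconsistent).


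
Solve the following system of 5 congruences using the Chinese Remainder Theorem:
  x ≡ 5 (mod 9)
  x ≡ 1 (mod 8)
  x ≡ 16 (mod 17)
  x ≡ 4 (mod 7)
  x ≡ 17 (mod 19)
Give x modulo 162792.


Product of moduli M = 9 · 8 · 17 · 7 · 19 = 162792.
Merge one congruence at a time:
  Start: x ≡ 5 (mod 9).
  Combine with x ≡ 1 (mod 8); new modulus lcm = 72.
    Write x = 5 + 9·t and substitute into x ≡ 1 (mod 8): 9·t ≡ 1 − 5 = -4 (mod 8).
    Reduce coefficients mod 8: 1·t ≡ 4 (mod 8).
    So t ≡ 4 (mod 8).
    Then x = 5 + 9·4 = 41, valid modulo lcm(9, 8) = 72: x ≡ 41 (mod 72).
  Combine with x ≡ 16 (mod 17); new modulus lcm = 1224.
    Write x = 41 + 72·t and substitute into x ≡ 16 (mod 17): 72·t ≡ 16 − 41 = -25 (mod 17).
    Reduce coefficients mod 17: 4·t ≡ 9 (mod 17).
    The inverse of 4 mod 17 is 13 (since 4·13 = 52 = 3·17 + 1), so t ≡ 13·9 = 117 ≡ 15 (mod 17).
    Then x = 41 + 72·15 = 1121, valid modulo lcm(72, 17) = 1224: x ≡ 1121 (mod 1224).
  Combine with x ≡ 4 (mod 7); new modulus lcm = 8568.
    Write x = 1121 + 1224·t and substitute into x ≡ 4 (mod 7): 1224·t ≡ 4 − 1121 = -1117 (mod 7).
    Reduce coefficients mod 7: 6·t ≡ 3 (mod 7).
    The inverse of 6 mod 7 is 6 (since 6·6 = 36 = 5·7 + 1), so t ≡ 6·3 = 18 ≡ 4 (mod 7).
    Then x = 1121 + 1224·4 = 6017, valid modulo lcm(1224, 7) = 8568: x ≡ 6017 (mod 8568).
  Combine with x ≡ 17 (mod 19); new modulus lcm = 162792.
    Write x = 6017 + 8568·t and substitute into x ≡ 17 (mod 19): 8568·t ≡ 17 − 6017 = -6000 (mod 19).
    Reduce coefficients mod 19: 18·t ≡ 4 (mod 19).
    The inverse of 18 mod 19 is 18 (since 18·18 = 324 = 17·19 + 1), so t ≡ 18·4 = 72 ≡ 15 (mod 19).
    Then x = 6017 + 8568·15 = 134537, valid modulo lcm(8568, 19) = 162792: x ≡ 134537 (mod 162792).
Verify against each original: 134537 mod 9 = 5, 134537 mod 8 = 1, 134537 mod 17 = 16, 134537 mod 7 = 4, 134537 mod 19 = 17.

x ≡ 134537 (mod 162792).


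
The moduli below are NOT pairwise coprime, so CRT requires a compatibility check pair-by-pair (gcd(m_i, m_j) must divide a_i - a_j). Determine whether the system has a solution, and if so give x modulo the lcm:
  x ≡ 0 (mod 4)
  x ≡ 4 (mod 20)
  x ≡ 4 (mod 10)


Moduli 4, 20, 10 are not pairwise coprime, so CRT works modulo lcm(m_i) when all pairwise compatibility conditions hold.
Pairwise compatibility: gcd(m_i, m_j) must divide a_i - a_j for every pair.
Merge one congruence at a time:
  Start: x ≡ 0 (mod 4).
  Combine with x ≡ 4 (mod 20): gcd(4, 20) = 4; 4 - 0 = 4, which IS divisible by 4, so compatible.
    Write x = 0 + 4·t and substitute into x ≡ 4 (mod 20): 4·t ≡ 4 − 0 = 4 (mod 20).
    Divide the congruence (and modulus) by g = 4: 1·t ≡ 1 (mod 5).
    So t ≡ 1 (mod 5).
    Then x = 0 + 4·1 = 4, valid modulo lcm(4, 20) = 20: x ≡ 4 (mod 20).
  Combine with x ≡ 4 (mod 10): gcd(20, 10) = 10; 4 - 4 = 0, which IS divisible by 10, so compatible.
    Write x = 4 + 20·t and substitute into x ≡ 4 (mod 10): 20·t ≡ 4 − 4 = 0 (mod 10).
    Divide the congruence (and modulus) by g = 10: 2·t ≡ 0 (mod 1).
    Modulo 1 every t works; take t = 0.
    Then x = 4 + 20·0 = 4, valid modulo lcm(20, 10) = 20: x ≡ 4 (mod 20).
Verify: 4 mod 4 = 0, 4 mod 20 = 4, 4 mod 10 = 4.

x ≡ 4 (mod 20).
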